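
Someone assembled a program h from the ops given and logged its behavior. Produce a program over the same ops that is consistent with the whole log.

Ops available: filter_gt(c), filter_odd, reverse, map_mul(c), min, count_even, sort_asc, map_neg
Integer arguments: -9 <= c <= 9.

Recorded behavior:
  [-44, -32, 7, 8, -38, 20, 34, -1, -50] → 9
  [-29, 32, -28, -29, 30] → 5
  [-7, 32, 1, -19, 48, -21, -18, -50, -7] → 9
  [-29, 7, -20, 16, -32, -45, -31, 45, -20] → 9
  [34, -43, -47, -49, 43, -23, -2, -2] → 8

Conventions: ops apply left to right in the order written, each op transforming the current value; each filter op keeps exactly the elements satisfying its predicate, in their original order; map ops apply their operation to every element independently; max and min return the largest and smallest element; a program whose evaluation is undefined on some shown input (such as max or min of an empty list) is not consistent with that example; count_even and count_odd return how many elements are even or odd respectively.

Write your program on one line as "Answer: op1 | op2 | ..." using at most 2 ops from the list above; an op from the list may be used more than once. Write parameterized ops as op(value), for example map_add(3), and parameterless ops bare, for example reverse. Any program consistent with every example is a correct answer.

map_mul(2) | count_even

Check, running the answer program on each example:
  [-44, -32, 7, 8, -38, 20, 34, -1, -50] -> [-88, -64, 14, 16, -76, 40, 68, -2, -100] -> 9
  [-29, 32, -28, -29, 30] -> [-58, 64, -56, -58, 60] -> 5
  [-7, 32, 1, -19, 48, -21, -18, -50, -7] -> [-14, 64, 2, -38, 96, -42, -36, -100, -14] -> 9
  [-29, 7, -20, 16, -32, -45, -31, 45, -20] -> [-58, 14, -40, 32, -64, -90, -62, 90, -40] -> 9
  [34, -43, -47, -49, 43, -23, -2, -2] -> [68, -86, -94, -98, 86, -46, -4, -4] -> 8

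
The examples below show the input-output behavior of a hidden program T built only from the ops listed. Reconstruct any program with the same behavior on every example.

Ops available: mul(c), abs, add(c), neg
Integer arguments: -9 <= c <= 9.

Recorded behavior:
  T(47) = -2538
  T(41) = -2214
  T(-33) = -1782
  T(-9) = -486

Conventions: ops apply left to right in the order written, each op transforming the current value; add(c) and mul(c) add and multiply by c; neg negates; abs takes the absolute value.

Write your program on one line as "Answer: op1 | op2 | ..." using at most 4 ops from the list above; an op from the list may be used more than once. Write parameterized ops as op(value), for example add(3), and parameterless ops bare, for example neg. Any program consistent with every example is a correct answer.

abs | mul(-6) | mul(-9) | neg

Check, running the answer program on each example:
  47 -> 47 -> -282 -> 2538 -> -2538
  41 -> 41 -> -246 -> 2214 -> -2214
  -33 -> 33 -> -198 -> 1782 -> -1782
  -9 -> 9 -> -54 -> 486 -> -486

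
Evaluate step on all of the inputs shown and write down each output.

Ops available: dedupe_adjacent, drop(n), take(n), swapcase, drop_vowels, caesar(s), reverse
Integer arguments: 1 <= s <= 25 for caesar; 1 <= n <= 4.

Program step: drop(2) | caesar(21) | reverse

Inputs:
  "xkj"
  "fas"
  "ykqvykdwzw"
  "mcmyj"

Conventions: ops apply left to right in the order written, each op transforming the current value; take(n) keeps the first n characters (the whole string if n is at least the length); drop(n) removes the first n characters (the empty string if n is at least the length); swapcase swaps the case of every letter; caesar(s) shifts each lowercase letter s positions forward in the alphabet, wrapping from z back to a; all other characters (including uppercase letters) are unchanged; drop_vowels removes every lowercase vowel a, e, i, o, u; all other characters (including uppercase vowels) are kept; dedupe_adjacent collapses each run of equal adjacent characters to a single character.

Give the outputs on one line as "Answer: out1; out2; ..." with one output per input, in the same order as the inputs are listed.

Execution, op by op:
  "xkj" -> "j" -> "e" -> "e"
  "fas" -> "s" -> "n" -> "n"
  "ykqvykdwzw" -> "qvykdwzw" -> "lqtfyrur" -> "ruryftql"
  "mcmyj" -> "myj" -> "hte" -> "eth"

"e"; "n"; "ruryftql"; "eth"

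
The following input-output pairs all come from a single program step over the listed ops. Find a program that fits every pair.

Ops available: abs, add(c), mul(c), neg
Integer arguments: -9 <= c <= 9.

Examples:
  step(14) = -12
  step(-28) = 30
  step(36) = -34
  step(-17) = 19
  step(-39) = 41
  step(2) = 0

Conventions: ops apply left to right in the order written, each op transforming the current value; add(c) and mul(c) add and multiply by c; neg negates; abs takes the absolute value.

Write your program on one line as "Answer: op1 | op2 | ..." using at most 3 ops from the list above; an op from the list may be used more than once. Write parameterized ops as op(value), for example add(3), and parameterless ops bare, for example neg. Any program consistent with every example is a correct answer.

add(-6) | add(4) | neg

Check, running the answer program on each example:
  14 -> 8 -> 12 -> -12
  -28 -> -34 -> -30 -> 30
  36 -> 30 -> 34 -> -34
  -17 -> -23 -> -19 -> 19
  -39 -> -45 -> -41 -> 41
  2 -> -4 -> 0 -> 0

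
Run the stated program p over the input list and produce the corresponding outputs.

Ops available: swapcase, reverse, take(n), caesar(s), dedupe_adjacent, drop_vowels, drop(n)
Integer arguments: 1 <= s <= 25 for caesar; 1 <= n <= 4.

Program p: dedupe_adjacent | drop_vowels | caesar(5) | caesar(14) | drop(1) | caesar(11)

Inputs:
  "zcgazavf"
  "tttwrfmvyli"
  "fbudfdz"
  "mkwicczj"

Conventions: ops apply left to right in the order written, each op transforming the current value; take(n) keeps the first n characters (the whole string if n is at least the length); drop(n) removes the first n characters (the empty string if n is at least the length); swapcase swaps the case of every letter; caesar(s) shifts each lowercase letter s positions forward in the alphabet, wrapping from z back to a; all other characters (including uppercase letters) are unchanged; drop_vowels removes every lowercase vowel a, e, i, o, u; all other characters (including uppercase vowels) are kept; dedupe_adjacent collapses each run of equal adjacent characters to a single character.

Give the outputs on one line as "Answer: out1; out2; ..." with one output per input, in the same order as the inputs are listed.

"gkdzj"; "avjqzcp"; "fhjhd"; "oagdn"

Execution, op by op:
  "zcgazavf" -> "zcgazavf" -> "zcgzvf" -> "ehleak" -> "svzsoy" -> "vzsoy" -> "gkdzj"
  "tttwrfmvyli" -> "twrfmvyli" -> "twrfmvyl" -> "ybwkradq" -> "mpkyfore" -> "pkyfore" -> "avjqzcp"
  "fbudfdz" -> "fbudfdz" -> "fbdfdz" -> "kgikie" -> "yuwyws" -> "uwyws" -> "fhjhd"
  "mkwicczj" -> "mkwiczj" -> "mkwczj" -> "rpbheo" -> "fdpvsc" -> "dpvsc" -> "oagdn"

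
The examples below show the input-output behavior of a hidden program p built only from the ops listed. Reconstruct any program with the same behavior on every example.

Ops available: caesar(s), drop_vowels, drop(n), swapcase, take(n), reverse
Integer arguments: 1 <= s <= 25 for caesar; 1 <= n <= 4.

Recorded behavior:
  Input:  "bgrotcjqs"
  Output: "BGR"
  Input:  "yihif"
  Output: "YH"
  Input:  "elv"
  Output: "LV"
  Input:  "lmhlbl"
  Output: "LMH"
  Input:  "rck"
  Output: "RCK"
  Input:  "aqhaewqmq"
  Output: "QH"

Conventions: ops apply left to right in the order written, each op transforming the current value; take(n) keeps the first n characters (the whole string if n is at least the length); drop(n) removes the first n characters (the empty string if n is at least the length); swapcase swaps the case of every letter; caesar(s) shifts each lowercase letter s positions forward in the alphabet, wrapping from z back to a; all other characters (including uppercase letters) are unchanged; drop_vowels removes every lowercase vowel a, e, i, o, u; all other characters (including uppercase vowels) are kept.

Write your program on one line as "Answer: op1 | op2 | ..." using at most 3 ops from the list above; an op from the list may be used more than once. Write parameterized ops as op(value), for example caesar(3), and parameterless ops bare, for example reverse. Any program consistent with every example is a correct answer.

take(3) | drop_vowels | swapcase

Check, running the answer program on each example:
  "bgrotcjqs" -> "bgr" -> "bgr" -> "BGR"
  "yihif" -> "yih" -> "yh" -> "YH"
  "elv" -> "elv" -> "lv" -> "LV"
  "lmhlbl" -> "lmh" -> "lmh" -> "LMH"
  "rck" -> "rck" -> "rck" -> "RCK"
  "aqhaewqmq" -> "aqh" -> "qh" -> "QH"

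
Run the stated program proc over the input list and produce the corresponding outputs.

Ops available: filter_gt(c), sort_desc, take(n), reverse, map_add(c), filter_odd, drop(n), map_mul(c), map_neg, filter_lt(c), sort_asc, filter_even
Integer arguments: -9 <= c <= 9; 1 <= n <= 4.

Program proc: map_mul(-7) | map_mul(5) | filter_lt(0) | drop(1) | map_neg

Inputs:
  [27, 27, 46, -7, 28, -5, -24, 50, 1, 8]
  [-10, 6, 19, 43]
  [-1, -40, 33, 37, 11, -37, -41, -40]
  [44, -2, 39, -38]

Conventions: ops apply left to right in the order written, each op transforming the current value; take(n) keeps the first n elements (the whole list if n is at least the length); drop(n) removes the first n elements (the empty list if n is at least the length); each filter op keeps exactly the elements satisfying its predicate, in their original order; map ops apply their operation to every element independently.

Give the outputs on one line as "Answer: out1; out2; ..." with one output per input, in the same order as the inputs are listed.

[945, 1610, 980, 1750, 35, 280]; [665, 1505]; [1295, 385]; [1365]

Execution, op by op:
  [27, 27, 46, -7, 28, -5, -24, 50, 1, 8] -> [-189, -189, -322, 49, -196, 35, 168, -350, -7, -56] -> [-945, -945, -1610, 245, -980, 175, 840, -1750, -35, -280] -> [-945, -945, -1610, -980, -1750, -35, -280] -> [-945, -1610, -980, -1750, -35, -280] -> [945, 1610, 980, 1750, 35, 280]
  [-10, 6, 19, 43] -> [70, -42, -133, -301] -> [350, -210, -665, -1505] -> [-210, -665, -1505] -> [-665, -1505] -> [665, 1505]
  [-1, -40, 33, 37, 11, -37, -41, -40] -> [7, 280, -231, -259, -77, 259, 287, 280] -> [35, 1400, -1155, -1295, -385, 1295, 1435, 1400] -> [-1155, -1295, -385] -> [-1295, -385] -> [1295, 385]
  [44, -2, 39, -38] -> [-308, 14, -273, 266] -> [-1540, 70, -1365, 1330] -> [-1540, -1365] -> [-1365] -> [1365]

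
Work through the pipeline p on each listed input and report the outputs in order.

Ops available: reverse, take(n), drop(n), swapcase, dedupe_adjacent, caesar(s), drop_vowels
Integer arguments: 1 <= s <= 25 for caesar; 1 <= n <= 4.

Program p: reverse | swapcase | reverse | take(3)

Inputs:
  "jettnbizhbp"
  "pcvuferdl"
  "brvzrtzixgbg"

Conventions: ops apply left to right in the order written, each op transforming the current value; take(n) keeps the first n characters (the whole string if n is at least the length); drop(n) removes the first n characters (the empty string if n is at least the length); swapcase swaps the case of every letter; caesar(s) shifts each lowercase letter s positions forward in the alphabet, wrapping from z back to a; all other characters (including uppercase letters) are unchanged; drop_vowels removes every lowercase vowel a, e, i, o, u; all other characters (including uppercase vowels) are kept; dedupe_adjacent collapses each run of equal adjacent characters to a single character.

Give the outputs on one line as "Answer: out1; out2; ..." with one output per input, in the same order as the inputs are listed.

Execution, op by op:
  "jettnbizhbp" -> "pbhzibnttej" -> "PBHZIBNTTEJ" -> "JETTNBIZHBP" -> "JET"
  "pcvuferdl" -> "ldrefuvcp" -> "LDREFUVCP" -> "PCVUFERDL" -> "PCV"
  "brvzrtzixgbg" -> "gbgxiztrzvrb" -> "GBGXIZTRZVRB" -> "BRVZRTZIXGBG" -> "BRV"

"JET"; "PCV"; "BRV"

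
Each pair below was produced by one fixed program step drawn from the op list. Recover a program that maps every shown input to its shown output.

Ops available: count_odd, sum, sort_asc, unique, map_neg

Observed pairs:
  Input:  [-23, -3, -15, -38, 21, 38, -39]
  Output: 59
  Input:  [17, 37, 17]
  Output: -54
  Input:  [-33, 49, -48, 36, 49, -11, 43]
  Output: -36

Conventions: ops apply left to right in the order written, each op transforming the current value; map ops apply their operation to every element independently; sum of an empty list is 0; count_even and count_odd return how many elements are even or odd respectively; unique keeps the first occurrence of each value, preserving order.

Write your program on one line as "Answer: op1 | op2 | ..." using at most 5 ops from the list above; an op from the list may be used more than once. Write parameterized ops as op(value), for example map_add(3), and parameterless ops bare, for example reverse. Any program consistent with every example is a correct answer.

unique | sort_asc | map_neg | sum

Check, running the answer program on each example:
  [-23, -3, -15, -38, 21, 38, -39] -> [-23, -3, -15, -38, 21, 38, -39] -> [-39, -38, -23, -15, -3, 21, 38] -> [39, 38, 23, 15, 3, -21, -38] -> 59
  [17, 37, 17] -> [17, 37] -> [17, 37] -> [-17, -37] -> -54
  [-33, 49, -48, 36, 49, -11, 43] -> [-33, 49, -48, 36, -11, 43] -> [-48, -33, -11, 36, 43, 49] -> [48, 33, 11, -36, -43, -49] -> -36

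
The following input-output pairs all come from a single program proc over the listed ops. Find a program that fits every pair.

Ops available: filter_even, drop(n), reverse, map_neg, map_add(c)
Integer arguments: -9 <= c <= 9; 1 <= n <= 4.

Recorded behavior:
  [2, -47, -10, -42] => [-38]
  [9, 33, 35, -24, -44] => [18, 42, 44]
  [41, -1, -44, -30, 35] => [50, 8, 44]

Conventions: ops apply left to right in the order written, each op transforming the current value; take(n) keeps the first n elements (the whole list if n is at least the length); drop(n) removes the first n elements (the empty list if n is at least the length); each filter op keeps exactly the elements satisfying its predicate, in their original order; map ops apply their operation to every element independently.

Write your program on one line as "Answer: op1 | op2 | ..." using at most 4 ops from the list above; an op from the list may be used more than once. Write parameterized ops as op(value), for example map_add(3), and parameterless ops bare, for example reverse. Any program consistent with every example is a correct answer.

map_add(3) | map_add(6) | filter_even

Check, running the answer program on each example:
  [2, -47, -10, -42] -> [5, -44, -7, -39] -> [11, -38, -1, -33] -> [-38]
  [9, 33, 35, -24, -44] -> [12, 36, 38, -21, -41] -> [18, 42, 44, -15, -35] -> [18, 42, 44]
  [41, -1, -44, -30, 35] -> [44, 2, -41, -27, 38] -> [50, 8, -35, -21, 44] -> [50, 8, 44]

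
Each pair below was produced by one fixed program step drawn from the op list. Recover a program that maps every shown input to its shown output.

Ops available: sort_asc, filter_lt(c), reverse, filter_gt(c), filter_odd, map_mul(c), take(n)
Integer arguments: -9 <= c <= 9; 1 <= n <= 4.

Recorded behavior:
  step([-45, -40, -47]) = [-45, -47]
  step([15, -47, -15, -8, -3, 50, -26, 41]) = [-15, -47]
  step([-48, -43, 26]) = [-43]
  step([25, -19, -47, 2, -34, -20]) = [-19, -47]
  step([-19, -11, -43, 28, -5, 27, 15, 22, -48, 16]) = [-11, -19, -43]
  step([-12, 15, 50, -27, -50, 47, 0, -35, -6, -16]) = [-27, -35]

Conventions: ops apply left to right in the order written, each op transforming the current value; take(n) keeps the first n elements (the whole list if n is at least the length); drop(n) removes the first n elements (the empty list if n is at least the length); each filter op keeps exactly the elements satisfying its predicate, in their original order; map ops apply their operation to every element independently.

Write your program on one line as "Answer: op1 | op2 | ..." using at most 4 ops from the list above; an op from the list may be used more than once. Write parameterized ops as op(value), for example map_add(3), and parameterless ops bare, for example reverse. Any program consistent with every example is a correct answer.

sort_asc | take(4) | filter_odd | reverse

Check, running the answer program on each example:
  [-45, -40, -47] -> [-47, -45, -40] -> [-47, -45, -40] -> [-47, -45] -> [-45, -47]
  [15, -47, -15, -8, -3, 50, -26, 41] -> [-47, -26, -15, -8, -3, 15, 41, 50] -> [-47, -26, -15, -8] -> [-47, -15] -> [-15, -47]
  [-48, -43, 26] -> [-48, -43, 26] -> [-48, -43, 26] -> [-43] -> [-43]
  [25, -19, -47, 2, -34, -20] -> [-47, -34, -20, -19, 2, 25] -> [-47, -34, -20, -19] -> [-47, -19] -> [-19, -47]
  [-19, -11, -43, 28, -5, 27, 15, 22, -48, 16] -> [-48, -43, -19, -11, -5, 15, 16, 22, 27, 28] -> [-48, -43, -19, -11] -> [-43, -19, -11] -> [-11, -19, -43]
  [-12, 15, 50, -27, -50, 47, 0, -35, -6, -16] -> [-50, -35, -27, -16, -12, -6, 0, 15, 47, 50] -> [-50, -35, -27, -16] -> [-35, -27] -> [-27, -35]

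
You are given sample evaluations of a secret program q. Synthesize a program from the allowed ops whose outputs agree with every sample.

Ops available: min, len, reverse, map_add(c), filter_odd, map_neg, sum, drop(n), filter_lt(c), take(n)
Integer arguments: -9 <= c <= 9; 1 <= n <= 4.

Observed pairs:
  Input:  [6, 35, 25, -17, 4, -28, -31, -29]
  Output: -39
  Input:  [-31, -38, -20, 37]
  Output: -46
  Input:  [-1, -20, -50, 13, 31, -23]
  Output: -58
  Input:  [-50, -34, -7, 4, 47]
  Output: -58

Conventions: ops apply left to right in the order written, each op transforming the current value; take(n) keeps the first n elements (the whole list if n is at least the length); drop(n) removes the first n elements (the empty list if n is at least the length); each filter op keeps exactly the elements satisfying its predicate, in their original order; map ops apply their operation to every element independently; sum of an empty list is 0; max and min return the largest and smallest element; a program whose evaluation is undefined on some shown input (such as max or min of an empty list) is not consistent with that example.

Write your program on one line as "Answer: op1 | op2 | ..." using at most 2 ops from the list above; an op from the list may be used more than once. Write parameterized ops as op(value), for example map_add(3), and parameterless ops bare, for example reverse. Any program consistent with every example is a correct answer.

map_add(-8) | min

Check, running the answer program on each example:
  [6, 35, 25, -17, 4, -28, -31, -29] -> [-2, 27, 17, -25, -4, -36, -39, -37] -> -39
  [-31, -38, -20, 37] -> [-39, -46, -28, 29] -> -46
  [-1, -20, -50, 13, 31, -23] -> [-9, -28, -58, 5, 23, -31] -> -58
  [-50, -34, -7, 4, 47] -> [-58, -42, -15, -4, 39] -> -58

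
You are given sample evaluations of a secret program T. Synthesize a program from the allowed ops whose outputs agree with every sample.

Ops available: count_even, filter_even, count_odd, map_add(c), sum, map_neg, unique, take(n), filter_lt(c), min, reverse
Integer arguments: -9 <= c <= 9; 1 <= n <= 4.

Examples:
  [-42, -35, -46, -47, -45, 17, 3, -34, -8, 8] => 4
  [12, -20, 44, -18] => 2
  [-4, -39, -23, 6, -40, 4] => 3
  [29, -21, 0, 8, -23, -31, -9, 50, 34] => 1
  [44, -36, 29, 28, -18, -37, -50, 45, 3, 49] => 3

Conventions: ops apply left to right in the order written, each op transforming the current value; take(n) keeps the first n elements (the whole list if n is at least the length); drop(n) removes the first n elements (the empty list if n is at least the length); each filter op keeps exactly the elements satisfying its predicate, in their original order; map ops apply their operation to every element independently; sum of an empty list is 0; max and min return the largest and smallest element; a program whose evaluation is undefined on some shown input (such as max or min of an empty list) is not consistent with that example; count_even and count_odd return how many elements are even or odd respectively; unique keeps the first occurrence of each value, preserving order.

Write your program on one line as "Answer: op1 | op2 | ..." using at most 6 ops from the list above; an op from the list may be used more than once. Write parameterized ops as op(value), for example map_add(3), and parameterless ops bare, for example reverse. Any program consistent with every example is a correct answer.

filter_even | filter_lt(5) | map_add(3) | reverse | count_odd

Check, running the answer program on each example:
  [-42, -35, -46, -47, -45, 17, 3, -34, -8, 8] -> [-42, -46, -34, -8, 8] -> [-42, -46, -34, -8] -> [-39, -43, -31, -5] -> [-5, -31, -43, -39] -> 4
  [12, -20, 44, -18] -> [12, -20, 44, -18] -> [-20, -18] -> [-17, -15] -> [-15, -17] -> 2
  [-4, -39, -23, 6, -40, 4] -> [-4, 6, -40, 4] -> [-4, -40, 4] -> [-1, -37, 7] -> [7, -37, -1] -> 3
  [29, -21, 0, 8, -23, -31, -9, 50, 34] -> [0, 8, 50, 34] -> [0] -> [3] -> [3] -> 1
  [44, -36, 29, 28, -18, -37, -50, 45, 3, 49] -> [44, -36, 28, -18, -50] -> [-36, -18, -50] -> [-33, -15, -47] -> [-47, -15, -33] -> 3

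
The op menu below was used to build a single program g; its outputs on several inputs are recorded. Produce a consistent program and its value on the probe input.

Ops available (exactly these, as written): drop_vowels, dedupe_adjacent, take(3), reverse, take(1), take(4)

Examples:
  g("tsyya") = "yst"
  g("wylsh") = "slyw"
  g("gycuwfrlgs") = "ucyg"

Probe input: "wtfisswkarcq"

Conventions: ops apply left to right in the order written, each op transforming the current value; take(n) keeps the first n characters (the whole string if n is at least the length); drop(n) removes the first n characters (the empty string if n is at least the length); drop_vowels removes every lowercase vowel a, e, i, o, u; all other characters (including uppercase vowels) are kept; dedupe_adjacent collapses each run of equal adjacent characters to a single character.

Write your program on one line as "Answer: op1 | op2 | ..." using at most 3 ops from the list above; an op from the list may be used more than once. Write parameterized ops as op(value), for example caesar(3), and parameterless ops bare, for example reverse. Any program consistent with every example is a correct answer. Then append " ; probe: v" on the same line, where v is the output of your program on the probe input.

take(4) | reverse | dedupe_adjacent ; probe: "iftw"

Check, running the answer program on each example:
  "tsyya" -> "tsyy" -> "yyst" -> "yst"
  "wylsh" -> "wyls" -> "slyw" -> "slyw"
  "gycuwfrlgs" -> "gycu" -> "ucyg" -> "ucyg"
  probe: "wtfisswkarcq" -> "wtfi" -> "iftw" -> "iftw"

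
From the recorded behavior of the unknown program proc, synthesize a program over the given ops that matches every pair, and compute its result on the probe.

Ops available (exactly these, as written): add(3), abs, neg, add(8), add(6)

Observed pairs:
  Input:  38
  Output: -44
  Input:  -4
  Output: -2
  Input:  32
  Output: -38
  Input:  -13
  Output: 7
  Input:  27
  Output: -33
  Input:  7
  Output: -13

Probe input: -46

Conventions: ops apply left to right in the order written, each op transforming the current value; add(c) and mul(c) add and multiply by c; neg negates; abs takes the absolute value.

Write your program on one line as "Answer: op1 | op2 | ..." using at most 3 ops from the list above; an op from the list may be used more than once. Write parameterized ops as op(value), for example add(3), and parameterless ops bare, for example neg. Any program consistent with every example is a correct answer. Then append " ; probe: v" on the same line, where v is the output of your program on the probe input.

add(6) | neg ; probe: 40

Check, running the answer program on each example:
  38 -> 44 -> -44
  -4 -> 2 -> -2
  32 -> 38 -> -38
  -13 -> -7 -> 7
  27 -> 33 -> -33
  7 -> 13 -> -13
  probe: -46 -> -40 -> 40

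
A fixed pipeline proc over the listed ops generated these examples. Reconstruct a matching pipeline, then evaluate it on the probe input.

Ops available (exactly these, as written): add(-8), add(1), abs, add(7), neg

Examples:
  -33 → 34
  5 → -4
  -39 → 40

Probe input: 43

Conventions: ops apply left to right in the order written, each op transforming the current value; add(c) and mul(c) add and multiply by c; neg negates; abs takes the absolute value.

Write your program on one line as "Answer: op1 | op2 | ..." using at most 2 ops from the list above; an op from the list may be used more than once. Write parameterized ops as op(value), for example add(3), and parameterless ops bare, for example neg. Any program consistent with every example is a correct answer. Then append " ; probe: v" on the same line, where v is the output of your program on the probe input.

neg | add(1) ; probe: -42

Check, running the answer program on each example:
  -33 -> 33 -> 34
  5 -> -5 -> -4
  -39 -> 39 -> 40
  probe: 43 -> -43 -> -42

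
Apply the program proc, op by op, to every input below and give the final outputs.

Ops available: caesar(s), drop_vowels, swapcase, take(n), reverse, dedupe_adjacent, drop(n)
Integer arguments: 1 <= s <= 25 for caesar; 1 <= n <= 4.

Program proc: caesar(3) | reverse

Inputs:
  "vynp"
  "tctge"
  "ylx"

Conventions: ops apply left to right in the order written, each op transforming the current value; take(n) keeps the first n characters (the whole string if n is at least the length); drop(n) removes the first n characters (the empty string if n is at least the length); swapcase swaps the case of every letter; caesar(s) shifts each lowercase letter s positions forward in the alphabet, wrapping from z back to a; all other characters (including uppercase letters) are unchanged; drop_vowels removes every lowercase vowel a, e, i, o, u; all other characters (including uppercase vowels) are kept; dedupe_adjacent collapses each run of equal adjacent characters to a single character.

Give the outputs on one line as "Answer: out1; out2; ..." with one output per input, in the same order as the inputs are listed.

"sqby"; "hjwfw"; "aob"

Execution, op by op:
  "vynp" -> "ybqs" -> "sqby"
  "tctge" -> "wfwjh" -> "hjwfw"
  "ylx" -> "boa" -> "aob"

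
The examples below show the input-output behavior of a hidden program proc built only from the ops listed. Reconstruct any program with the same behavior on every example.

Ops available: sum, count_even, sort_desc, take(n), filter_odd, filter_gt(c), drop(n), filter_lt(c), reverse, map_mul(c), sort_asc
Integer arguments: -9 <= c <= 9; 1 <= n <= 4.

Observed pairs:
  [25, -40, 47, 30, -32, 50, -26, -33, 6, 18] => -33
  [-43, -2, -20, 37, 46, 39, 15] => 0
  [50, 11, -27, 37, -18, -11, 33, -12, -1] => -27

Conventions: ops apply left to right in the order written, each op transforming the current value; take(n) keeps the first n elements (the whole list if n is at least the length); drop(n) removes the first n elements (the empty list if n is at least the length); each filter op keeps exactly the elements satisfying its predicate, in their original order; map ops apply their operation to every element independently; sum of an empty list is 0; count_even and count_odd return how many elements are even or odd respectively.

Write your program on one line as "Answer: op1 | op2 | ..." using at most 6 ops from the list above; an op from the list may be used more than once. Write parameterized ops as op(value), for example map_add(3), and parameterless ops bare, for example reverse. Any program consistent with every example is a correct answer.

drop(1) | sort_asc | take(2) | filter_odd | sum

Check, running the answer program on each example:
  [25, -40, 47, 30, -32, 50, -26, -33, 6, 18] -> [-40, 47, 30, -32, 50, -26, -33, 6, 18] -> [-40, -33, -32, -26, 6, 18, 30, 47, 50] -> [-40, -33] -> [-33] -> -33
  [-43, -2, -20, 37, 46, 39, 15] -> [-2, -20, 37, 46, 39, 15] -> [-20, -2, 15, 37, 39, 46] -> [-20, -2] -> [] -> 0
  [50, 11, -27, 37, -18, -11, 33, -12, -1] -> [11, -27, 37, -18, -11, 33, -12, -1] -> [-27, -18, -12, -11, -1, 11, 33, 37] -> [-27, -18] -> [-27] -> -27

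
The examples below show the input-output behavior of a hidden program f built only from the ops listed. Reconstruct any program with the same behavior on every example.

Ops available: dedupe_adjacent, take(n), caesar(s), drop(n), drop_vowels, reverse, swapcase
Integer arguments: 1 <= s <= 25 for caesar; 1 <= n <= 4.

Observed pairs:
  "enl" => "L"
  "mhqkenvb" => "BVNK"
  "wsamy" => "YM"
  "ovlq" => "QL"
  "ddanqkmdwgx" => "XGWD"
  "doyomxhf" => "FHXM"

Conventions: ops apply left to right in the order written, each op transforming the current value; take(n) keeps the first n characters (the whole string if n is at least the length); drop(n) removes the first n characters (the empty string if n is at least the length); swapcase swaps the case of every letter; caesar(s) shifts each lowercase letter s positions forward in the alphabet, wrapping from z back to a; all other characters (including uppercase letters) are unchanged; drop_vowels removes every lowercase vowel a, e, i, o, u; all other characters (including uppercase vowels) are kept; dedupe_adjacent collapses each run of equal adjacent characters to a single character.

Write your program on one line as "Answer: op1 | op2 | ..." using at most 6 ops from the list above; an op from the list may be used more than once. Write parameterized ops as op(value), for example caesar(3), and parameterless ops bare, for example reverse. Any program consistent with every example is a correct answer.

drop(2) | drop_vowels | swapcase | reverse | take(4)

Check, running the answer program on each example:
  "enl" -> "l" -> "l" -> "L" -> "L" -> "L"
  "mhqkenvb" -> "qkenvb" -> "qknvb" -> "QKNVB" -> "BVNKQ" -> "BVNK"
  "wsamy" -> "amy" -> "my" -> "MY" -> "YM" -> "YM"
  "ovlq" -> "lq" -> "lq" -> "LQ" -> "QL" -> "QL"
  "ddanqkmdwgx" -> "anqkmdwgx" -> "nqkmdwgx" -> "NQKMDWGX" -> "XGWDMKQN" -> "XGWD"
  "doyomxhf" -> "yomxhf" -> "ymxhf" -> "YMXHF" -> "FHXMY" -> "FHXM"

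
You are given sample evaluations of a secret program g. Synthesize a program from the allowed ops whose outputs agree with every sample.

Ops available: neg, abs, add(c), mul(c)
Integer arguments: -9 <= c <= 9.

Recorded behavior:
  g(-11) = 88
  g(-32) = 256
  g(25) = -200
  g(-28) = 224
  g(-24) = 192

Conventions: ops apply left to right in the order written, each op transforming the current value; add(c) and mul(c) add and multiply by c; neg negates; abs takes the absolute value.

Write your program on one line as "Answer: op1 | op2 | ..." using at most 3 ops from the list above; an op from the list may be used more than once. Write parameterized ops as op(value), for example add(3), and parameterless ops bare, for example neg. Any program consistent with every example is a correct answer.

neg | mul(8)

Check, running the answer program on each example:
  -11 -> 11 -> 88
  -32 -> 32 -> 256
  25 -> -25 -> -200
  -28 -> 28 -> 224
  -24 -> 24 -> 192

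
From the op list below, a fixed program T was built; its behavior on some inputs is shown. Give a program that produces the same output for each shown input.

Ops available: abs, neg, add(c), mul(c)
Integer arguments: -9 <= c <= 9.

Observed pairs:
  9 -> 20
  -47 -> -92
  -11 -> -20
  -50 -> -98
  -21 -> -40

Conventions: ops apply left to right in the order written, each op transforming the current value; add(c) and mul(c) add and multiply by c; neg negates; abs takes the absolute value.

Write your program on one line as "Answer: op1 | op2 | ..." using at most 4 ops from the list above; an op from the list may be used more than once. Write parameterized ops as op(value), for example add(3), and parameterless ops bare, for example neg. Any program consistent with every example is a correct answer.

add(-8) | add(9) | mul(2)

Check, running the answer program on each example:
  9 -> 1 -> 10 -> 20
  -47 -> -55 -> -46 -> -92
  -11 -> -19 -> -10 -> -20
  -50 -> -58 -> -49 -> -98
  -21 -> -29 -> -20 -> -40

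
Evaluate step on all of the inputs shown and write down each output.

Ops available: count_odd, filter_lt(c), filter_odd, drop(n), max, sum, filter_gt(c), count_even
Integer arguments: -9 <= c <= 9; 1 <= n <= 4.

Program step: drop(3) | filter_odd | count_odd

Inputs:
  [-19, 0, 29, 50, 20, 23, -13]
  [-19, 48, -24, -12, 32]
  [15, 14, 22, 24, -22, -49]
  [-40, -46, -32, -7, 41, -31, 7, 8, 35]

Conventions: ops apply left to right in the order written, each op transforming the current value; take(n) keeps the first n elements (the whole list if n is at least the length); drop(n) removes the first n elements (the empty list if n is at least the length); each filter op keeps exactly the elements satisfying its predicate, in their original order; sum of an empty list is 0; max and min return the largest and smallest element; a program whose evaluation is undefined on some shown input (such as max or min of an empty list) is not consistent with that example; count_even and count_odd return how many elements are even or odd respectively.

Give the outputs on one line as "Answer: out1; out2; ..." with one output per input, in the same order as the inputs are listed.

Execution, op by op:
  [-19, 0, 29, 50, 20, 23, -13] -> [50, 20, 23, -13] -> [23, -13] -> 2
  [-19, 48, -24, -12, 32] -> [-12, 32] -> [] -> 0
  [15, 14, 22, 24, -22, -49] -> [24, -22, -49] -> [-49] -> 1
  [-40, -46, -32, -7, 41, -31, 7, 8, 35] -> [-7, 41, -31, 7, 8, 35] -> [-7, 41, -31, 7, 35] -> 5

2; 0; 1; 5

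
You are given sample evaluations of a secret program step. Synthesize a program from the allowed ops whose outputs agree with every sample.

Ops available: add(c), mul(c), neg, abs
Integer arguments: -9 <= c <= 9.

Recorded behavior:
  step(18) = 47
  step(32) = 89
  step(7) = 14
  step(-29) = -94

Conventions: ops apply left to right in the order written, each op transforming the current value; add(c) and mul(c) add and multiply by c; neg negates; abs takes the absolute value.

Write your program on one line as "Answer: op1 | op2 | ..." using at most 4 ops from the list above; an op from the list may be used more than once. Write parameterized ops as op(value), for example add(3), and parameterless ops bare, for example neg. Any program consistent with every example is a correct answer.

add(-2) | mul(3) | add(-1)

Check, running the answer program on each example:
  18 -> 16 -> 48 -> 47
  32 -> 30 -> 90 -> 89
  7 -> 5 -> 15 -> 14
  -29 -> -31 -> -93 -> -94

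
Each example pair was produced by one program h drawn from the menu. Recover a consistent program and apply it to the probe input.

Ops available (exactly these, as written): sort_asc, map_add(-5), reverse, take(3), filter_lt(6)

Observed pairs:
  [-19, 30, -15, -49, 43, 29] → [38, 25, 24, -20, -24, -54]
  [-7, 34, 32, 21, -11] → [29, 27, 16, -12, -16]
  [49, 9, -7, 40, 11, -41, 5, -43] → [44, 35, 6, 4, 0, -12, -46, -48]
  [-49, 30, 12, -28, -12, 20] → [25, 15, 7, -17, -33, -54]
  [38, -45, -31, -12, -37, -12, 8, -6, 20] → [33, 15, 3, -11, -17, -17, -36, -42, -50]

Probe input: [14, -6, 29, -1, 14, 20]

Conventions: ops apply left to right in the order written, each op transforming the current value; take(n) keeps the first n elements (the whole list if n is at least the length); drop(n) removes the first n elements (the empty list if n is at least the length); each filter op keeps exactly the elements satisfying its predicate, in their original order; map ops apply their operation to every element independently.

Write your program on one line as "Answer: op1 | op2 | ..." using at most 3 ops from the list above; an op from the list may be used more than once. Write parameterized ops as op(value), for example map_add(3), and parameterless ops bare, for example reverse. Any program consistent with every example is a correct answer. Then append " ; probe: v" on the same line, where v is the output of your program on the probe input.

sort_asc | map_add(-5) | reverse ; probe: [24, 15, 9, 9, -6, -11]

Check, running the answer program on each example:
  [-19, 30, -15, -49, 43, 29] -> [-49, -19, -15, 29, 30, 43] -> [-54, -24, -20, 24, 25, 38] -> [38, 25, 24, -20, -24, -54]
  [-7, 34, 32, 21, -11] -> [-11, -7, 21, 32, 34] -> [-16, -12, 16, 27, 29] -> [29, 27, 16, -12, -16]
  [49, 9, -7, 40, 11, -41, 5, -43] -> [-43, -41, -7, 5, 9, 11, 40, 49] -> [-48, -46, -12, 0, 4, 6, 35, 44] -> [44, 35, 6, 4, 0, -12, -46, -48]
  [-49, 30, 12, -28, -12, 20] -> [-49, -28, -12, 12, 20, 30] -> [-54, -33, -17, 7, 15, 25] -> [25, 15, 7, -17, -33, -54]
  [38, -45, -31, -12, -37, -12, 8, -6, 20] -> [-45, -37, -31, -12, -12, -6, 8, 20, 38] -> [-50, -42, -36, -17, -17, -11, 3, 15, 33] -> [33, 15, 3, -11, -17, -17, -36, -42, -50]
  probe: [14, -6, 29, -1, 14, 20] -> [-6, -1, 14, 14, 20, 29] -> [-11, -6, 9, 9, 15, 24] -> [24, 15, 9, 9, -6, -11]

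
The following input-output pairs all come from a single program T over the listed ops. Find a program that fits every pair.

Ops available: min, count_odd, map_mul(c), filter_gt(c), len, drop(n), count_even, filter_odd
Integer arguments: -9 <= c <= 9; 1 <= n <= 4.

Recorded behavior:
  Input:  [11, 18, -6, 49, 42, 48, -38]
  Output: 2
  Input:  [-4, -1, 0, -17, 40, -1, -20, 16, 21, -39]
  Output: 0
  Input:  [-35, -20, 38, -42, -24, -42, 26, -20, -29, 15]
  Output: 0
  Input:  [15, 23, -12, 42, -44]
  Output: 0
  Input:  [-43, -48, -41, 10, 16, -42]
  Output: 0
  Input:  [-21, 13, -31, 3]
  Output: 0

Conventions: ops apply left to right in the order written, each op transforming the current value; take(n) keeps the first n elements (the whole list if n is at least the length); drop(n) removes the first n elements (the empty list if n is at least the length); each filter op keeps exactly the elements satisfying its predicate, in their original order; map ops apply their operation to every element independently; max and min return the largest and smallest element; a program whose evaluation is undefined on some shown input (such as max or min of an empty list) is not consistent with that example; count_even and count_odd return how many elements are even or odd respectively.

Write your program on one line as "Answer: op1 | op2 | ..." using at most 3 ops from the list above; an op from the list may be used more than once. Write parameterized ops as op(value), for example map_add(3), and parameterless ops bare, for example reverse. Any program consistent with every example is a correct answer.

filter_gt(7) | drop(3) | len

Check, running the answer program on each example:
  [11, 18, -6, 49, 42, 48, -38] -> [11, 18, 49, 42, 48] -> [42, 48] -> 2
  [-4, -1, 0, -17, 40, -1, -20, 16, 21, -39] -> [40, 16, 21] -> [] -> 0
  [-35, -20, 38, -42, -24, -42, 26, -20, -29, 15] -> [38, 26, 15] -> [] -> 0
  [15, 23, -12, 42, -44] -> [15, 23, 42] -> [] -> 0
  [-43, -48, -41, 10, 16, -42] -> [10, 16] -> [] -> 0
  [-21, 13, -31, 3] -> [13] -> [] -> 0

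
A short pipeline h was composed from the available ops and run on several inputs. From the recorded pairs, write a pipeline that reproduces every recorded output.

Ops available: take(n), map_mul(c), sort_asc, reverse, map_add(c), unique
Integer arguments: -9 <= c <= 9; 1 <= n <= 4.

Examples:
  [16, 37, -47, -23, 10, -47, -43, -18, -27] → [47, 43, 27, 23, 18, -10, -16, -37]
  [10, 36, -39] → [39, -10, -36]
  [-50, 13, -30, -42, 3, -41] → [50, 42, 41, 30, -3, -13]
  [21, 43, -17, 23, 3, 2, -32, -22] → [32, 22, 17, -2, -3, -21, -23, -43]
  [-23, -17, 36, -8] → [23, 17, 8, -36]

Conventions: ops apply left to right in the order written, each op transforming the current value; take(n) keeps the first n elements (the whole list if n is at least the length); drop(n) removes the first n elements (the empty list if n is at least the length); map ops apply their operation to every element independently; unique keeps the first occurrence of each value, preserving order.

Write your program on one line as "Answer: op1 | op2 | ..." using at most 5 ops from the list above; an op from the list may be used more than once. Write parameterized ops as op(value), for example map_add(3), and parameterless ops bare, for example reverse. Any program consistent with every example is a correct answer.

map_mul(-1) | unique | sort_asc | reverse

Check, running the answer program on each example:
  [16, 37, -47, -23, 10, -47, -43, -18, -27] -> [-16, -37, 47, 23, -10, 47, 43, 18, 27] -> [-16, -37, 47, 23, -10, 43, 18, 27] -> [-37, -16, -10, 18, 23, 27, 43, 47] -> [47, 43, 27, 23, 18, -10, -16, -37]
  [10, 36, -39] -> [-10, -36, 39] -> [-10, -36, 39] -> [-36, -10, 39] -> [39, -10, -36]
  [-50, 13, -30, -42, 3, -41] -> [50, -13, 30, 42, -3, 41] -> [50, -13, 30, 42, -3, 41] -> [-13, -3, 30, 41, 42, 50] -> [50, 42, 41, 30, -3, -13]
  [21, 43, -17, 23, 3, 2, -32, -22] -> [-21, -43, 17, -23, -3, -2, 32, 22] -> [-21, -43, 17, -23, -3, -2, 32, 22] -> [-43, -23, -21, -3, -2, 17, 22, 32] -> [32, 22, 17, -2, -3, -21, -23, -43]
  [-23, -17, 36, -8] -> [23, 17, -36, 8] -> [23, 17, -36, 8] -> [-36, 8, 17, 23] -> [23, 17, 8, -36]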